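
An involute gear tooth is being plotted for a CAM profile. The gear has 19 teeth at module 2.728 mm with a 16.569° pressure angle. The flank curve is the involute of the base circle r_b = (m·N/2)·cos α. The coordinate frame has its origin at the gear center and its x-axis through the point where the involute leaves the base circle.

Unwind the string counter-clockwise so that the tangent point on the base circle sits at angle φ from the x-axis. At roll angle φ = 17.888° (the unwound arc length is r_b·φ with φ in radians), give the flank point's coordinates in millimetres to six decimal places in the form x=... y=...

x=26.021142 y=0.249521

pitch radius r_p = m·N/2 = 2.728·19/2 = 25.916000
base radius r_b = r_p·cos α = 25.916000·cos 16.569° = 24.839890
roll angle φ = 17.888° = 0.31220450 rad
x = r_b·(cos φ + φ·sin φ) = 24.839890·(0.95165876 + 0.31220450·0.30715731) = 26.021142
y = r_b·(sin φ − φ·cos φ) = 24.839890·(0.30715731 − 0.31220450·0.95165876) = 0.249521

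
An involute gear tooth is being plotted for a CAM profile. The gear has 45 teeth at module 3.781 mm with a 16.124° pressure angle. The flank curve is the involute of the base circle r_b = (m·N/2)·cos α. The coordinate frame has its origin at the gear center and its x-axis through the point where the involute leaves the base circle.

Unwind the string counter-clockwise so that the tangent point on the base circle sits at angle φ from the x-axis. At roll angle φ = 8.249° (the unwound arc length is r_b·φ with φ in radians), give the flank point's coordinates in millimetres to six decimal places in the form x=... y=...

pitch radius r_p = m·N/2 = 3.781·45/2 = 85.072500
base radius r_b = r_p·cos α = 85.072500·cos 16.124° = 81.725995
roll angle φ = 8.249° = 0.14397221 rad
x = r_b·(cos φ + φ·sin φ) = 81.725995·(0.98965389 + 0.14397221·0.14347535) = 82.568619
y = r_b·(sin φ − φ·cos φ) = 81.725995·(0.14347535 − 0.14397221·0.98965389) = 0.081129

x=82.568619 y=0.081129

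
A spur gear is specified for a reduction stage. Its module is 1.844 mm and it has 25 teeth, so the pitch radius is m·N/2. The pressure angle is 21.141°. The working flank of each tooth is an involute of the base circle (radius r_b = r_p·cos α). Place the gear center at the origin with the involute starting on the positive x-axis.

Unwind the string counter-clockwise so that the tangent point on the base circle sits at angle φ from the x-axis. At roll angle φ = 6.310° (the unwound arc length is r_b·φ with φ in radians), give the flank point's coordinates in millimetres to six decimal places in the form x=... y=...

pitch radius r_p = m·N/2 = 1.844·25/2 = 23.050000
base radius r_b = r_p·cos α = 23.050000·cos 21.141° = 21.498636
roll angle φ = 6.310° = 0.11013028 rad
x = r_b·(cos φ + φ·sin φ) = 21.498636·(0.99394179 + 0.11013028·0.10990779) = 21.628616
y = r_b·(sin φ − φ·cos φ) = 21.498636·(0.10990779 − 0.11013028·0.99394179) = 0.009561

x=21.628616 y=0.009561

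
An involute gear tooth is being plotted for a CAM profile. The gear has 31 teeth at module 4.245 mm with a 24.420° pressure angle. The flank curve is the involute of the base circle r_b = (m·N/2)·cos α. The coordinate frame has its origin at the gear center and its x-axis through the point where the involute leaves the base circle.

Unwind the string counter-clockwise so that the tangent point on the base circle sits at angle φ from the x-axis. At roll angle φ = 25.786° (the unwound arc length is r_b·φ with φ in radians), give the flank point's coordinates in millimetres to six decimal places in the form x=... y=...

pitch radius r_p = m·N/2 = 4.245·31/2 = 65.797500
base radius r_b = r_p·cos α = 65.797500·cos 24.420° = 59.911216
roll angle φ = 25.786° = 0.45005060 rad
x = r_b·(cos φ + φ·sin φ) = 59.911216·(0.90042509 + 0.45005060·0.43501110) = 65.674801
y = r_b·(sin φ − φ·cos φ) = 59.911216·(0.43501110 − 0.45005060·0.90042509) = 1.783811

x=65.674801 y=1.783811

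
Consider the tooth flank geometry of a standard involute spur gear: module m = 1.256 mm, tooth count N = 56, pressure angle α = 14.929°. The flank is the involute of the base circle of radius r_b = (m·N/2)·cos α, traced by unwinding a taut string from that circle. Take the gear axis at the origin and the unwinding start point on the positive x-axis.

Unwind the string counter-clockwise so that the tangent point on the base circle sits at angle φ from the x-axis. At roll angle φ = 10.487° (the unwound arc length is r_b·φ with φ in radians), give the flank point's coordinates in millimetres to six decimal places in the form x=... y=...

x=34.545371 y=0.069222

pitch radius r_p = m·N/2 = 1.256·56/2 = 35.168000
base radius r_b = r_p·cos α = 35.168000·cos 14.929° = 33.980933
roll angle φ = 10.487° = 0.18303268 rad
x = r_b·(cos φ + φ·sin φ) = 33.980933·(0.98329623 + 0.18303268·0.18201243) = 34.545371
y = r_b·(sin φ − φ·cos φ) = 33.980933·(0.18201243 − 0.18303268·0.98329623) = 0.069222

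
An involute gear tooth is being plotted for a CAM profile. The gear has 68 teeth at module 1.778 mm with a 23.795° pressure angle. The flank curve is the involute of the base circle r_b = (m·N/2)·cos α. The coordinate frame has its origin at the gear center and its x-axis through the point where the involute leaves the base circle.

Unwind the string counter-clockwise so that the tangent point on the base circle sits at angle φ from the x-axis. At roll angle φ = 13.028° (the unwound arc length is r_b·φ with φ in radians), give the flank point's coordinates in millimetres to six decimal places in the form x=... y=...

pitch radius r_p = m·N/2 = 1.778·68/2 = 60.452000
base radius r_b = r_p·cos α = 60.452000·cos 23.795° = 55.313271
roll angle φ = 13.028° = 0.22738149 rad
x = r_b·(cos φ + φ·sin φ) = 55.313271·(0.97426002 + 0.22738149·0.22542719) = 56.724754
y = r_b·(sin φ − φ·cos φ) = 55.313271·(0.22542719 − 0.22738149·0.97426002) = 0.215639

x=56.724754 y=0.215639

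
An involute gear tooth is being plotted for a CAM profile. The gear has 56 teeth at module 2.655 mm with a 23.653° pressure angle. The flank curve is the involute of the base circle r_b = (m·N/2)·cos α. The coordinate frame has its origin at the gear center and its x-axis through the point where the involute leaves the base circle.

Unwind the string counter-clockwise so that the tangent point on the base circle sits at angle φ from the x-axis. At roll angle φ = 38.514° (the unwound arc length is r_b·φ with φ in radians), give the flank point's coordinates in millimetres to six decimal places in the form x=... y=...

pitch radius r_p = m·N/2 = 2.655·56/2 = 74.340000
base radius r_b = r_p·cos α = 74.340000·cos 23.653° = 68.094846
roll angle φ = 38.514° = 0.67219611 rad
x = r_b·(cos φ + φ·sin φ) = 68.094846·(0.78245602 + 0.67219611·0.62270585) = 81.784393
y = r_b·(sin φ − φ·cos φ) = 68.094846·(0.62270585 − 0.67219611·0.78245602) = 6.587628

x=81.784393 y=6.587628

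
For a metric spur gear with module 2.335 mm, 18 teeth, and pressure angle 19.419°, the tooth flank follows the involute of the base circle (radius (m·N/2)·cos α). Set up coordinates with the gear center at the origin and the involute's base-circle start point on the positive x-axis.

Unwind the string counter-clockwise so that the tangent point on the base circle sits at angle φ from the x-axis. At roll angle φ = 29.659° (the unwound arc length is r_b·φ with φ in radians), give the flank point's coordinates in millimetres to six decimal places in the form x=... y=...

x=22.299658 y=0.892054

pitch radius r_p = m·N/2 = 2.335·18/2 = 21.015000
base radius r_b = r_p·cos α = 21.015000·cos 19.419° = 19.819508
roll angle φ = 29.659° = 0.51764720 rad
x = r_b·(cos φ + φ·sin φ) = 19.819508·(0.86898583 + 0.51764720·0.49483696) = 22.299658
y = r_b·(sin φ − φ·cos φ) = 19.819508·(0.49483696 − 0.51764720·0.86898583) = 0.892054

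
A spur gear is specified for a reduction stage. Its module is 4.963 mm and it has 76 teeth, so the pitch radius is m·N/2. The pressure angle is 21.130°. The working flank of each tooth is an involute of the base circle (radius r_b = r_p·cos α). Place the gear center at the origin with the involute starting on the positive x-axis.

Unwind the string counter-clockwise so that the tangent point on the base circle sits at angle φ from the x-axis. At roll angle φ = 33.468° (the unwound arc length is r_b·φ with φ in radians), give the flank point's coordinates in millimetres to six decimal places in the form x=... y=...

x=203.413256 y=11.292990

pitch radius r_p = m·N/2 = 4.963·76/2 = 188.594000
base radius r_b = r_p·cos α = 188.594000·cos 21.130° = 175.913866
roll angle φ = 33.468° = 0.58412679 rad
x = r_b·(cos φ + φ·sin φ) = 175.913866·(0.83419395 + 0.58412679·0.55147117) = 203.413256
y = r_b·(sin φ − φ·cos φ) = 175.913866·(0.55147117 − 0.58412679·0.83419395) = 11.292990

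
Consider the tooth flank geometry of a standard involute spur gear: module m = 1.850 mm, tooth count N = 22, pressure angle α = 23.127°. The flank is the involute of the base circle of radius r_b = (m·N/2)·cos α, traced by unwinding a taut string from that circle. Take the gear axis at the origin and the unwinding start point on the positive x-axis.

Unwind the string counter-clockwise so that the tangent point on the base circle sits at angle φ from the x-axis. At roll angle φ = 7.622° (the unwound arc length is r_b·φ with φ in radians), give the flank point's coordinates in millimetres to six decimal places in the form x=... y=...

x=18.879465 y=0.014660

pitch radius r_p = m·N/2 = 1.850·22/2 = 20.350000
base radius r_b = r_p·cos α = 20.350000·cos 23.127° = 18.714603
roll angle φ = 7.622° = 0.13302900 rad
x = r_b·(cos φ + φ·sin φ) = 18.714603·(0.99116468 + 0.13302900·0.13263698) = 18.879465
y = r_b·(sin φ − φ·cos φ) = 18.714603·(0.13263698 − 0.13302900·0.99116468) = 0.014660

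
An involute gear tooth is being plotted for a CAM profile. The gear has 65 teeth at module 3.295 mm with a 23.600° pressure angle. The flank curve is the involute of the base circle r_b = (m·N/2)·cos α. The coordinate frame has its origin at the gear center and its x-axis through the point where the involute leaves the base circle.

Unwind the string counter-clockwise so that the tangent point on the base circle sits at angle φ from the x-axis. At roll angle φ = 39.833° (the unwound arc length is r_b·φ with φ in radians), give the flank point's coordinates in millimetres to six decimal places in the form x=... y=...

pitch radius r_p = m·N/2 = 3.295·65/2 = 107.087500
base radius r_b = r_p·cos α = 107.087500·cos 23.600° = 98.130994
roll angle φ = 39.833° = 0.69521700 rad
x = r_b·(cos φ + φ·sin φ) = 98.130994·(0.76791472 + 0.69521700·0.64055209) = 119.056194
y = r_b·(sin φ − φ·cos φ) = 98.130994·(0.64055209 − 0.69521700·0.76791472) = 10.469078

x=119.056194 y=10.469078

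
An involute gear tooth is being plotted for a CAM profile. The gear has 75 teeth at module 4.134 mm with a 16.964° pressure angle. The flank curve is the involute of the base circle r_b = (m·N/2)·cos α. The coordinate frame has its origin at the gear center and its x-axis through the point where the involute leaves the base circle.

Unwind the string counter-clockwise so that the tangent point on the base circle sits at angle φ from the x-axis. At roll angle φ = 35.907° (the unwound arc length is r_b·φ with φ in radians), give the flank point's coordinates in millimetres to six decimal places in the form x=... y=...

pitch radius r_p = m·N/2 = 4.134·75/2 = 155.025000
base radius r_b = r_p·cos α = 155.025000·cos 16.964° = 148.279594
roll angle φ = 35.907° = 0.62669537 rad
x = r_b·(cos φ + φ·sin φ) = 148.279594·(0.80997000 + 0.62669537·0.58647132) = 174.600535
y = r_b·(sin φ − φ·cos φ) = 148.279594·(0.58647132 − 0.62669537·0.80997000) = 11.694347

x=174.600535 y=11.694347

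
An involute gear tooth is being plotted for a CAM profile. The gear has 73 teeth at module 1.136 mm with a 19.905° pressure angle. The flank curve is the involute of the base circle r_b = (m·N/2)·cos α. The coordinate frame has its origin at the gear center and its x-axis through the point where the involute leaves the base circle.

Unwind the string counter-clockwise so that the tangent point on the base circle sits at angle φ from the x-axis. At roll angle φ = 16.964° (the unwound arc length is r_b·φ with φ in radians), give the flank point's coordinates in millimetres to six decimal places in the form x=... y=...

x=40.658440 y=0.334351

pitch radius r_p = m·N/2 = 1.136·73/2 = 41.464000
base radius r_b = r_p·cos α = 41.464000·cos 19.905° = 38.986875
roll angle φ = 16.964° = 0.29607765 rad
x = r_b·(cos φ + φ·sin φ) = 38.986875·(0.95648827 + 0.29607765·0.29177078) = 40.658440
y = r_b·(sin φ − φ·cos φ) = 38.986875·(0.29177078 − 0.29607765·0.95648827) = 0.334351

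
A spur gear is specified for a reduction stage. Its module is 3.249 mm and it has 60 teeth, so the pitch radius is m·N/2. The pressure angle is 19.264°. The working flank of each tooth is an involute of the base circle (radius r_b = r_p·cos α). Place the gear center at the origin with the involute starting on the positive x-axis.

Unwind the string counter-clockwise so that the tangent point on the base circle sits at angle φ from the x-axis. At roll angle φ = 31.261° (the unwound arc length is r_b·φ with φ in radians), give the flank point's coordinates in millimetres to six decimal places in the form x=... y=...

pitch radius r_p = m·N/2 = 3.249·60/2 = 97.470000
base radius r_b = r_p·cos α = 97.470000·cos 19.264° = 92.012502
roll angle φ = 31.261° = 0.54560738 rad
x = r_b·(cos φ + φ·sin φ) = 92.012502·(0.85481226 + 0.54560738·0.51893738) = 104.705472
y = r_b·(sin φ − φ·cos φ) = 92.012502·(0.51893738 − 0.54560738·0.85481226) = 4.834843

x=104.705472 y=4.834843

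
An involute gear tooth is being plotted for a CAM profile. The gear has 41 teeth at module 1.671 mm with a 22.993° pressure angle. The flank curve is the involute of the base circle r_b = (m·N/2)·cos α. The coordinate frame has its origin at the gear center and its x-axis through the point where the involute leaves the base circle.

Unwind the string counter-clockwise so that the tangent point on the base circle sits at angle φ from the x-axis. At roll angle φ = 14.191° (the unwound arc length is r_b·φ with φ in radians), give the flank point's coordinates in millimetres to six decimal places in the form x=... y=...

x=32.486436 y=0.158731

pitch radius r_p = m·N/2 = 1.671·41/2 = 34.255500
base radius r_b = r_p·cos α = 34.255500·cos 22.993° = 31.533989
roll angle φ = 14.191° = 0.24767967 rad
x = r_b·(cos φ + φ·sin φ) = 31.533989·(0.96948387 + 0.24767967·0.24515510) = 32.486436
y = r_b·(sin φ − φ·cos φ) = 31.533989·(0.24515510 − 0.24767967·0.96948387) = 0.158731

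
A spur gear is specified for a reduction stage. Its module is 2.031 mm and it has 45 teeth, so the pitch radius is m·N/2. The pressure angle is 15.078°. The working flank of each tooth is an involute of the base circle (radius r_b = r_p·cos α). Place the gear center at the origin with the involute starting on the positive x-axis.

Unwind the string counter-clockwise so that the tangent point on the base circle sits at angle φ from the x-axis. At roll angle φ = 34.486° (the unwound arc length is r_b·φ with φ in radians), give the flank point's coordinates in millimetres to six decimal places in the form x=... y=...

pitch radius r_p = m·N/2 = 2.031·45/2 = 45.697500
base radius r_b = r_p·cos α = 45.697500·cos 15.078° = 44.124253
roll angle φ = 34.486° = 0.60189425 rad
x = r_b·(cos φ + φ·sin φ) = 44.124253·(0.82426456 + 0.60189425·0.56620485) = 51.407403
y = r_b·(sin φ − φ·cos φ) = 44.124253·(0.56620485 − 0.60189425·0.82426456) = 3.092437

x=51.407403 y=3.092437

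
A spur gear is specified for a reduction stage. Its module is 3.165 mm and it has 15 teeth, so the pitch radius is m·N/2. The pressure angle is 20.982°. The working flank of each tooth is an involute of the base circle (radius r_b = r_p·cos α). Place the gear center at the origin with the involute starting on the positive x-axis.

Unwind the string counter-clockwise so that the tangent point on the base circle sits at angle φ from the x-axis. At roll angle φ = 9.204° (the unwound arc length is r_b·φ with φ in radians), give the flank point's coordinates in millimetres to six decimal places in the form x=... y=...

pitch radius r_p = m·N/2 = 3.165·15/2 = 23.737500
base radius r_b = r_p·cos α = 23.737500·cos 20.982° = 22.163537
roll angle φ = 9.204° = 0.16064010 rad
x = r_b·(cos φ + φ·sin φ) = 22.163537·(0.98712510 + 0.16064010·0.15995010) = 22.447662
y = r_b·(sin φ − φ·cos φ) = 22.163537·(0.15995010 − 0.16064010·0.98712510) = 0.030546

x=22.447662 y=0.030546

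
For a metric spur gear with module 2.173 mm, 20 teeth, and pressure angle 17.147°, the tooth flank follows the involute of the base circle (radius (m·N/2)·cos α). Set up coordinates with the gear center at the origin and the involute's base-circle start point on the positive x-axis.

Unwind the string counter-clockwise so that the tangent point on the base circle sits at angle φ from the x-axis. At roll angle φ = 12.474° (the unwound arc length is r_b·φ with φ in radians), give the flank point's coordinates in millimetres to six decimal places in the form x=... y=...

x=21.250414 y=0.071086

pitch radius r_p = m·N/2 = 2.173·20/2 = 21.730000
base radius r_b = r_p·cos α = 21.730000·cos 17.147° = 20.764134
roll angle φ = 12.474° = 0.21771237 rad
x = r_b·(cos φ + φ·sin φ) = 20.764134·(0.97639412 + 0.21771237·0.21599656) = 21.250414
y = r_b·(sin φ − φ·cos φ) = 20.764134·(0.21599656 − 0.21771237·0.97639412) = 0.071086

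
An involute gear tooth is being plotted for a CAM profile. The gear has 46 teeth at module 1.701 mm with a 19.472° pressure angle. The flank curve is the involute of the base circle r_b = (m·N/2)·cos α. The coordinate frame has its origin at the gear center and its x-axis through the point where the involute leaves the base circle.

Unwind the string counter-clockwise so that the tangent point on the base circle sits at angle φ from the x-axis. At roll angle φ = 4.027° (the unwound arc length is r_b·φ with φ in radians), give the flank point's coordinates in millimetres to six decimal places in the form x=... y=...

pitch radius r_p = m·N/2 = 1.701·46/2 = 39.123000
base radius r_b = r_p·cos α = 39.123000·cos 19.472° = 36.885341
roll angle φ = 4.027° = 0.07028441 rad
x = r_b·(cos φ + φ·sin φ) = 36.885341·(0.99753107 + 0.07028441·0.07022656) = 36.976333
y = r_b·(sin φ − φ·cos φ) = 36.885341·(0.07022656 − 0.07028441·0.99753107) = 0.004267

x=36.976333 y=0.004267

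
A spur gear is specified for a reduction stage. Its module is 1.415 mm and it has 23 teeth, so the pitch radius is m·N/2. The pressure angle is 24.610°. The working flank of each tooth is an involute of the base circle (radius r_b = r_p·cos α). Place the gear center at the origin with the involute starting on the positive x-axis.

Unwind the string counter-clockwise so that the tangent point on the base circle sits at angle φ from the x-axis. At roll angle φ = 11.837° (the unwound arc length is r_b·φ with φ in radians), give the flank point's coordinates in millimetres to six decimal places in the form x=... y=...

pitch radius r_p = m·N/2 = 1.415·23/2 = 16.272500
base radius r_b = r_p·cos α = 16.272500·cos 24.610° = 14.794362
roll angle φ = 11.837° = 0.20659462 rad
x = r_b·(cos φ + φ·sin φ) = 14.794362·(0.97873513 + 0.20659462·0.20512813) = 15.106723
y = r_b·(sin φ − φ·cos φ) = 14.794362·(0.20512813 − 0.20659462·0.97873513) = 0.043299

x=15.106723 y=0.043299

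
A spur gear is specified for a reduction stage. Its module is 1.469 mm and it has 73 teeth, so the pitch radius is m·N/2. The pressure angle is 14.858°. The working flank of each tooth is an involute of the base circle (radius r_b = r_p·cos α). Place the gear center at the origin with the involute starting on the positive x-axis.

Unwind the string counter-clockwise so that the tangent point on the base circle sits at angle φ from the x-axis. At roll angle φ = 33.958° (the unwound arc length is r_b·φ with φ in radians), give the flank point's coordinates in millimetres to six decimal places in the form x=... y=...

pitch radius r_p = m·N/2 = 1.469·73/2 = 53.618500
base radius r_b = r_p·cos α = 53.618500·cos 14.858° = 51.825728
roll angle φ = 33.958° = 0.59267891 rad
x = r_b·(cos φ + φ·sin φ) = 51.825728·(0.82944726 + 0.59267891·0.55858504) = 60.144215
y = r_b·(sin φ − φ·cos φ) = 51.825728·(0.55858504 − 0.59267891·0.82944726) = 3.471761

x=60.144215 y=3.471761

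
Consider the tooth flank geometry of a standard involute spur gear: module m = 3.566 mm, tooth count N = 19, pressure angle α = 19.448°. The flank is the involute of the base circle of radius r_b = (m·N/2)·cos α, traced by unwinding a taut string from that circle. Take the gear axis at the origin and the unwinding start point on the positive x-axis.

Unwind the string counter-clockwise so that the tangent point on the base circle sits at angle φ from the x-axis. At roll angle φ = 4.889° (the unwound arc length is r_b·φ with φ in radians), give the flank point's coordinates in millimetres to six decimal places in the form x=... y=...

x=32.060198 y=0.006611

pitch radius r_p = m·N/2 = 3.566·19/2 = 33.877000
base radius r_b = r_p·cos α = 33.877000·cos 19.448° = 31.944116
roll angle φ = 4.889° = 0.08532915 rad
x = r_b·(cos φ + φ·sin φ) = 31.944116·(0.99636168 + 0.08532915·0.08522564) = 32.060198
y = r_b·(sin φ − φ·cos φ) = 31.944116·(0.08522564 − 0.08532915·0.99636168) = 0.006611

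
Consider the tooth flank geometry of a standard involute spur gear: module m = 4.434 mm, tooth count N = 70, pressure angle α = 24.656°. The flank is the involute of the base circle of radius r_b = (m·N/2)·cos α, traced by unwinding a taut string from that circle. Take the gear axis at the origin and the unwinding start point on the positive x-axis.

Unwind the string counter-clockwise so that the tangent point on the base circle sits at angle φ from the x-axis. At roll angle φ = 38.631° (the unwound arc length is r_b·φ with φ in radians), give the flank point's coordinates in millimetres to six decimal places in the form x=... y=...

x=169.547146 y=13.765489

pitch radius r_p = m·N/2 = 4.434·70/2 = 155.190000
base radius r_b = r_p·cos α = 155.190000·cos 24.656° = 141.041143
roll angle φ = 38.631° = 0.67423814 rad
x = r_b·(cos φ + φ·sin φ) = 141.041143·(0.78118281 + 0.67423814·0.62430235) = 169.547146
y = r_b·(sin φ − φ·cos φ) = 141.041143·(0.62430235 − 0.67423814·0.78118281) = 13.765489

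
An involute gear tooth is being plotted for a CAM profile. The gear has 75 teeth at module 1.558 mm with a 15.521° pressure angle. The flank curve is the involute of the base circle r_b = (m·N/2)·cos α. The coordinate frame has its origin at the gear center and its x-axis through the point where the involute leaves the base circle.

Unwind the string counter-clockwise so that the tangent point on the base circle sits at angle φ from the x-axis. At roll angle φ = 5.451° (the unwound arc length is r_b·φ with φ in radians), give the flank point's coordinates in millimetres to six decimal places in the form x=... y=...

x=56.548573 y=0.016144

pitch radius r_p = m·N/2 = 1.558·75/2 = 58.425000
base radius r_b = r_p·cos α = 58.425000·cos 15.521° = 56.294383
roll angle φ = 5.451° = 0.09513790 rad
x = r_b·(cos φ + φ·sin φ) = 56.294383·(0.99547780 + 0.09513790·0.09499444) = 56.548573
y = r_b·(sin φ − φ·cos φ) = 56.294383·(0.09499444 − 0.09513790·0.99547780) = 0.016144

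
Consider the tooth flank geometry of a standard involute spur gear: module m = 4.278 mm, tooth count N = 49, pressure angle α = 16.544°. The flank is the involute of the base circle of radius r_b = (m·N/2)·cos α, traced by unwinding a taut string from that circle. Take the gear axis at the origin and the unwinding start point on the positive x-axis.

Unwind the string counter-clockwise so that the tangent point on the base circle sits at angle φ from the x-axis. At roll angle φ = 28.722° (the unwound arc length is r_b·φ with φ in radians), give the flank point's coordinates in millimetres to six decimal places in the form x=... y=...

pitch radius r_p = m·N/2 = 4.278·49/2 = 104.811000
base radius r_b = r_p·cos α = 104.811000·cos 16.544° = 100.471965
roll angle φ = 28.722° = 0.50129347 rad
x = r_b·(cos φ + φ·sin φ) = 100.471965·(0.87696171 + 0.50129347·0.48056026) = 112.313936
y = r_b·(sin φ − φ·cos φ) = 100.471965·(0.48056026 − 0.50129347·0.87696171) = 4.113833

x=112.313936 y=4.113833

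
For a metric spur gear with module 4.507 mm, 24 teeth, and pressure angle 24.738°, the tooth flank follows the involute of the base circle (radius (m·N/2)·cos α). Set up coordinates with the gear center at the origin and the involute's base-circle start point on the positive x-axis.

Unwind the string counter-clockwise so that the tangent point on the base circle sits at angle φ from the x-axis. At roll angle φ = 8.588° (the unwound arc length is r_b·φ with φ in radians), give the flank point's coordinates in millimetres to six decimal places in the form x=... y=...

x=49.669451 y=0.055014

pitch radius r_p = m·N/2 = 4.507·24/2 = 54.084000
base radius r_b = r_p·cos α = 54.084000·cos 24.738° = 49.120757
roll angle φ = 8.588° = 0.14988888 rad
x = r_b·(cos φ + φ·sin φ) = 49.120757·(0.98878768 + 0.14988888·0.14932826) = 49.669451
y = r_b·(sin φ − φ·cos φ) = 49.120757·(0.14932826 − 0.14988888·0.98878768) = 0.055014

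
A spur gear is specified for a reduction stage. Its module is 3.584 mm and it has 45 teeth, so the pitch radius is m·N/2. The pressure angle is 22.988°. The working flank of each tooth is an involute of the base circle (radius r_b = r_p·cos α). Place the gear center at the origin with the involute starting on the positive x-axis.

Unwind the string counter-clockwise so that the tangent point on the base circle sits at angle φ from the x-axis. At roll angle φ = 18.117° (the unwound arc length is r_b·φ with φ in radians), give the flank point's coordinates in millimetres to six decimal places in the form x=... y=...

x=77.855043 y=0.774527

pitch radius r_p = m·N/2 = 3.584·45/2 = 80.640000
base radius r_b = r_p·cos α = 80.640000·cos 22.988° = 74.236109
roll angle φ = 18.117° = 0.31620130 rad
x = r_b·(cos φ + φ·sin φ) = 74.236109·(0.95042351 + 0.31620130·0.31095844) = 77.855043
y = r_b·(sin φ − φ·cos φ) = 74.236109·(0.31095844 − 0.31620130·0.95042351) = 0.774527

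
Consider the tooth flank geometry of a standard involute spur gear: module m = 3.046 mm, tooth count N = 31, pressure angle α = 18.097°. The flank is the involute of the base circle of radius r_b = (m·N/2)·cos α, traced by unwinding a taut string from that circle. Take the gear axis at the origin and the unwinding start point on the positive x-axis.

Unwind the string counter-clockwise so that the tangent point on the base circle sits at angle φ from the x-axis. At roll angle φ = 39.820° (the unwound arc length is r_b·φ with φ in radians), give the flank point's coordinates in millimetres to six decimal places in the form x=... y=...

x=54.441587 y=4.783207

pitch radius r_p = m·N/2 = 3.046·31/2 = 47.213000
base radius r_b = r_p·cos α = 47.213000·cos 18.097° = 44.877467
roll angle φ = 39.820° = 0.69499011 rad
x = r_b·(cos φ + φ·sin φ) = 44.877467·(0.76806004 + 0.69499011·0.64037784) = 54.441587
y = r_b·(sin φ − φ·cos φ) = 44.877467·(0.64037784 − 0.69499011·0.76806004) = 4.783207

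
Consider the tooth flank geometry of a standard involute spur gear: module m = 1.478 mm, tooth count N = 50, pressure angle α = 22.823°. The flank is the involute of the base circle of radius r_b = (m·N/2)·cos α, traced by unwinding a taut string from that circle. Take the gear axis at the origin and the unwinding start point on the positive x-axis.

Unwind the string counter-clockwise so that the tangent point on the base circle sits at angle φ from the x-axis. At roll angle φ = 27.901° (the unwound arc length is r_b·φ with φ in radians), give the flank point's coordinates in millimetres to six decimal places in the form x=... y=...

x=37.858889 y=1.280100

pitch radius r_p = m·N/2 = 1.478·50/2 = 36.950000
base radius r_b = r_p·cos α = 36.950000·cos 22.823° = 34.057093
roll angle φ = 27.901° = 0.48696431 rad
x = r_b·(cos φ + φ·sin φ) = 34.057093·(0.88375746 + 0.48696431·0.46794524) = 37.858889
y = r_b·(sin φ − φ·cos φ) = 34.057093·(0.46794524 − 0.48696431·0.88375746) = 1.280100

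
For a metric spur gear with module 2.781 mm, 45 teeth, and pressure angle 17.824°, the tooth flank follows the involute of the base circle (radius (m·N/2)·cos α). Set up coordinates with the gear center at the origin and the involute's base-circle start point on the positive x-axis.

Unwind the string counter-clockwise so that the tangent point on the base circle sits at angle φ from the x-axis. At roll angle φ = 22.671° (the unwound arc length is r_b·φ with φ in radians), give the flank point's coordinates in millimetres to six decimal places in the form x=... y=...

pitch radius r_p = m·N/2 = 2.781·45/2 = 62.572500
base radius r_b = r_p·cos α = 62.572500·cos 17.824° = 59.569099
roll angle φ = 22.671° = 0.39568359 rad
x = r_b·(cos φ + φ·sin φ) = 59.569099·(0.92273330 + 0.39568359·0.38543905) = 64.051388
y = r_b·(sin φ − φ·cos φ) = 59.569099·(0.38543905 − 0.39568359·0.92273330) = 1.210958

x=64.051388 y=1.210958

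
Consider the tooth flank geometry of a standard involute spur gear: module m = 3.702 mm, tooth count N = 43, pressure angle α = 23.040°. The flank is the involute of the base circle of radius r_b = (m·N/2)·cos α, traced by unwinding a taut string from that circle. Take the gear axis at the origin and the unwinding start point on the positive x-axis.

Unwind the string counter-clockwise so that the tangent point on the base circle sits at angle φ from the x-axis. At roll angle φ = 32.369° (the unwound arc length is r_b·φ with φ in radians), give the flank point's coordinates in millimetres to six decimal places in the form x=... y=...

pitch radius r_p = m·N/2 = 3.702·43/2 = 79.593000
base radius r_b = r_p·cos α = 79.593000·cos 23.040° = 73.244013
roll angle φ = 32.369° = 0.56494563 rad
x = r_b·(cos φ + φ·sin φ) = 73.244013·(0.84461771 + 0.56494563·0.53536989) = 84.016200
y = r_b·(sin φ − φ·cos φ) = 73.244013·(0.53536989 − 0.56494563·0.84461771) = 4.263300

x=84.016200 y=4.263300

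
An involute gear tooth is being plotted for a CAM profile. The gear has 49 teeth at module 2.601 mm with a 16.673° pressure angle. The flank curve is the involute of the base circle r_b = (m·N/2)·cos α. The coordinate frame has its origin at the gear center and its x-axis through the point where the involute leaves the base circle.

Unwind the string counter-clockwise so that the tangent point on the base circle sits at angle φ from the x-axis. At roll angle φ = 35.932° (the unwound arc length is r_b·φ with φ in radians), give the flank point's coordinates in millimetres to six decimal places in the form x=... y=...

pitch radius r_p = m·N/2 = 2.601·49/2 = 63.724500
base radius r_b = r_p·cos α = 63.724500·cos 16.673° = 61.045382
roll angle φ = 35.932° = 0.62713171 rad
x = r_b·(cos φ + φ·sin φ) = 61.045382·(0.80971402 + 0.62713171·0.58682468) = 71.895001
y = r_b·(sin φ − φ·cos φ) = 61.045382·(0.58682468 − 0.62713171·0.80971402) = 4.824254

x=71.895001 y=4.824254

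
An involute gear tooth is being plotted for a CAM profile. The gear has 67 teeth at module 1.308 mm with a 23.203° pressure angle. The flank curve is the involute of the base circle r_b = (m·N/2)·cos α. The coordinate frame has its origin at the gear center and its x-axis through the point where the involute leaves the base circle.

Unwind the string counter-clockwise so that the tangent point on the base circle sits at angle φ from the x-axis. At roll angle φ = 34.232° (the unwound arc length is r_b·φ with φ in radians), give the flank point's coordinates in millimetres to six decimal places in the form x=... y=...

x=46.832972 y=2.762151

pitch radius r_p = m·N/2 = 1.308·67/2 = 43.818000
base radius r_b = r_p·cos α = 43.818000·cos 23.203° = 40.273768
roll angle φ = 34.232° = 0.59746111 rad
x = r_b·(cos φ + φ·sin φ) = 40.273768·(0.82676652 + 0.59746111·0.56254522) = 46.832972
y = r_b·(sin φ − φ·cos φ) = 40.273768·(0.56254522 − 0.59746111·0.82676652) = 2.762151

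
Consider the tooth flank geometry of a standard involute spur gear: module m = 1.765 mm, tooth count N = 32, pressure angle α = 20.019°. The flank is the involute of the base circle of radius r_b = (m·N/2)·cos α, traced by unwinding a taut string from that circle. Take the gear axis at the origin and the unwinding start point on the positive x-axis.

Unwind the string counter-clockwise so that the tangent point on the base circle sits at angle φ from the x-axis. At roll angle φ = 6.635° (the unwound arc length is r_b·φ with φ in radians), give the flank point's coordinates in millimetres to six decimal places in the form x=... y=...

x=26.711031 y=0.013717

pitch radius r_p = m·N/2 = 1.765·32/2 = 28.240000
base radius r_b = r_p·cos α = 28.240000·cos 20.019° = 26.533715
roll angle φ = 6.635° = 0.11580260 rad
x = r_b·(cos φ + φ·sin φ) = 26.533715·(0.99330237 + 0.11580260·0.11554395) = 26.711031
y = r_b·(sin φ − φ·cos φ) = 26.533715·(0.11554395 − 0.11580260·0.99330237) = 0.013717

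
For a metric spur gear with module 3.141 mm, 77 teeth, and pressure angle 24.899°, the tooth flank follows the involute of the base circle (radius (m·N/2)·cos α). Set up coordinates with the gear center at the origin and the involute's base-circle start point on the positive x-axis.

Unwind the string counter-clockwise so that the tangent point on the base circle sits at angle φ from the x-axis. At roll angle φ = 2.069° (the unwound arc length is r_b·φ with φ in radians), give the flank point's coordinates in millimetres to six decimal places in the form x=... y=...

pitch radius r_p = m·N/2 = 3.141·77/2 = 120.928500
base radius r_b = r_p·cos α = 120.928500·cos 24.899° = 109.688361
roll angle φ = 2.069° = 0.03611086 rad
x = r_b·(cos φ + φ·sin φ) = 109.688361·(0.99934807 + 0.03611086·0.03610301) = 109.759854
y = r_b·(sin φ − φ·cos φ) = 109.688361·(0.03610301 − 0.03611086·0.99934807) = 0.001721

x=109.759854 y=0.001721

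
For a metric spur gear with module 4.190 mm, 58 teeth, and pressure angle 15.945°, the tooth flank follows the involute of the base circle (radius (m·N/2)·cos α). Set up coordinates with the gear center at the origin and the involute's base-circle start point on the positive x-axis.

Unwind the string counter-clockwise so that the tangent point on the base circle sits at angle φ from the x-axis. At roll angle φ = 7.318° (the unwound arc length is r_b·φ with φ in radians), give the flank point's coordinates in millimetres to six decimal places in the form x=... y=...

x=117.784100 y=0.081013

pitch radius r_p = m·N/2 = 4.190·58/2 = 121.510000
base radius r_b = r_p·cos α = 121.510000·cos 15.945° = 116.835006
roll angle φ = 7.318° = 0.12772319 rad
x = r_b·(cos φ + φ·sin φ) = 116.835006·(0.99185448 + 0.12772319·0.12737622) = 117.784100
y = r_b·(sin φ − φ·cos φ) = 116.835006·(0.12737622 − 0.12772319·0.99185448) = 0.081013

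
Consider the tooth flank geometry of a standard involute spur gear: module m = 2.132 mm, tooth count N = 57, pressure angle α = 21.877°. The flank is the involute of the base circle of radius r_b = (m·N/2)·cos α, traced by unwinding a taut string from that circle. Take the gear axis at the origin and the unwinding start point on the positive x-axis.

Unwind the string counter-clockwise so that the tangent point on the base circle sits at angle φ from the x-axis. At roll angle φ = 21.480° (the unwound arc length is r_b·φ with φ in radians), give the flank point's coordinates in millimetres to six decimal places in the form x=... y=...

x=60.210611 y=0.976497

pitch radius r_p = m·N/2 = 2.132·57/2 = 60.762000
base radius r_b = r_p·cos α = 60.762000·cos 21.877° = 56.386280
roll angle φ = 21.480° = 0.37489672 rad
x = r_b·(cos φ + φ·sin φ) = 56.386280·(0.93054544 + 0.37489672·0.36617643) = 60.210611
y = r_b·(sin φ − φ·cos φ) = 56.386280·(0.36617643 − 0.37489672·0.93054544) = 0.976497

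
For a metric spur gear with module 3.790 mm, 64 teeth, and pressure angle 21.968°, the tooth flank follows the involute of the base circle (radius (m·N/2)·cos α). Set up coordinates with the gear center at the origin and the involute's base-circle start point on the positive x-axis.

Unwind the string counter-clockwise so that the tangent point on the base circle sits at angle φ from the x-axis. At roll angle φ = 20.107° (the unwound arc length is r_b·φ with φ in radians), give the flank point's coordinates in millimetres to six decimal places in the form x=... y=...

pitch radius r_p = m·N/2 = 3.790·64/2 = 121.280000
base radius r_b = r_p·cos α = 121.280000·cos 21.968° = 112.474215
roll angle φ = 20.107° = 0.35093335 rad
x = r_b·(cos φ + φ·sin φ) = 112.474215·(0.93905226 + 0.35093335·0.34377442) = 119.188269
y = r_b·(sin φ − φ·cos φ) = 112.474215·(0.34377442 − 0.35093335·0.93905226) = 1.600471

x=119.188269 y=1.600471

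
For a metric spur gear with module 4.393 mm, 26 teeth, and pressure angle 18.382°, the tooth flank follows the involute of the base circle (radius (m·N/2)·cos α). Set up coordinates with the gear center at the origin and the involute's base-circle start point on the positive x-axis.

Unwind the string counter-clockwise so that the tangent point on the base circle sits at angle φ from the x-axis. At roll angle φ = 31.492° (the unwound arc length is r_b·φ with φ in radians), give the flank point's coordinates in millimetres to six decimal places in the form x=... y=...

pitch radius r_p = m·N/2 = 4.393·26/2 = 57.109000
base radius r_b = r_p·cos α = 57.109000·cos 18.382° = 54.195021
roll angle φ = 31.492° = 0.54963909 rad
x = r_b·(cos φ + φ·sin φ) = 54.195021·(0.85271311 + 0.54963909·0.52237951) = 61.773290
y = r_b·(sin φ − φ·cos φ) = 54.195021·(0.52237951 − 0.54963909·0.85271311) = 2.910004

x=61.773290 y=2.910004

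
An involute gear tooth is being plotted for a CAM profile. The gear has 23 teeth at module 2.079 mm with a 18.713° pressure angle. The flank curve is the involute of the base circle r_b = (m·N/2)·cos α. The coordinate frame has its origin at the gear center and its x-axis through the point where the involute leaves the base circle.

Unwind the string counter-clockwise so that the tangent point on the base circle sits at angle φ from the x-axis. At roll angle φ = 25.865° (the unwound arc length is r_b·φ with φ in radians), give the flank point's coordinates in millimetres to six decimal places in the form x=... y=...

x=24.835766 y=0.680358

pitch radius r_p = m·N/2 = 2.079·23/2 = 23.908500
base radius r_b = r_p·cos α = 23.908500·cos 18.713° = 22.644637
roll angle φ = 25.865° = 0.45142941 rad
x = r_b·(cos φ + φ·sin φ) = 22.644637·(0.89982444 + 0.45142941·0.43625220) = 24.835766
y = r_b·(sin φ − φ·cos φ) = 22.644637·(0.43625220 − 0.45142941·0.89982444) = 0.680358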